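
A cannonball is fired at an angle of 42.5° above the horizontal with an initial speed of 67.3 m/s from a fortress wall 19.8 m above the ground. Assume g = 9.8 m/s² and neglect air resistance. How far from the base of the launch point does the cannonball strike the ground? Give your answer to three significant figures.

Components: v_x = 67.3 cos 42.5° = 49.62 m/s, v_y = 67.3 sin 42.5° = 45.47 m/s.
Vertical: 0 = 19.8 + 45.47 t − ½(9.8) t² ⇒ 4.900 t² − 45.47 t − 19.8 = 0.
t = [45.47 + √(2068 + 388.1)] / 9.800 = 9.697 s.
Horizontal: R = v_x · t = 49.62 × 9.697 = 481 m.

481 m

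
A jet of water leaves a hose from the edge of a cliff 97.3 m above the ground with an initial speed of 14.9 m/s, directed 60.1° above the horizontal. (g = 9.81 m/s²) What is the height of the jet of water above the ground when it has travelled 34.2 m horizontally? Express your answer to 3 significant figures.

v_x = 14.9 cos 60.1° = 7.427 m/s, v_y0 = 14.9 sin 60.1° = 12.92 m/s.
Time to reach x = 34.2 m: t = x / v_x = 34.2 / 7.427 = 4.605 s.
y = 97.3 + v_y0 t − ½ g t² = 97.3 + 12.92×4.605 − 4.905×4.605² = 52.8 m.

52.8 m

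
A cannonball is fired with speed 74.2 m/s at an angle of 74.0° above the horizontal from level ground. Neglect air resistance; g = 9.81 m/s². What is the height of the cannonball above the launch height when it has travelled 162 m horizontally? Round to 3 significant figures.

257 m

v_x = 74.2 cos 74.0° = 20.45 m/s, v_y0 = 74.2 sin 74.0° = 71.33 m/s.
Time to reach x = 162 m: t = x / v_x = 162 / 20.45 = 7.922 s.
y = v_y0 t − ½ g t² = 71.33×7.922 − 4.905×7.922² = 257 m.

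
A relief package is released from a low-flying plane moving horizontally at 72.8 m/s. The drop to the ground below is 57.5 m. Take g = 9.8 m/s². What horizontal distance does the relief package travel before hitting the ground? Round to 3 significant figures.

249 m

Initial vertical velocity is zero, so the fall time comes from h = ½ g t²: t = √(2 × 57.5 / 9.8) = 3.426 s.
Horizontal motion is uniform at 72.8 m/s, so x = 72.8 × 3.426 = 249 m.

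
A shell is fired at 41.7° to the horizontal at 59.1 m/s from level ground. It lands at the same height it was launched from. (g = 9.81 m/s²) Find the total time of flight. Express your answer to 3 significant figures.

Vertical component: v_y = 59.1 sin 41.7° = 39.32 m/s.
For a projectile landing at launch height, time of flight is t = 2 v_y / g = 2 × 39.32 / 9.81 = 8.02 s.

8.02 s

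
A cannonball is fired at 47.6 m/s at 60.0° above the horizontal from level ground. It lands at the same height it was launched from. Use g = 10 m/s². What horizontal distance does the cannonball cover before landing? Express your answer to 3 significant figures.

196 m

Components: v_x = 47.6 cos 60.0° = 23.80 m/s, v_y = 47.6 sin 60.0° = 41.22 m/s.
Time of flight (same landing height): t = 2 v_y / g = 2 × 41.22 / 10 = 8.244 s.
Range: R = v_x · t = 23.80 × 8.244 = 196 m.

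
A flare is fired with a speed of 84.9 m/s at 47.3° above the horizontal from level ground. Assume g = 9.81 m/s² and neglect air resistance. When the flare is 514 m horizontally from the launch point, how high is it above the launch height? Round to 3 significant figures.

166 m

v_x = 84.9 cos 47.3° = 57.58 m/s, v_y0 = 84.9 sin 47.3° = 62.39 m/s.
Time to reach x = 514 m: t = x / v_x = 514 / 57.58 = 8.927 s.
y = v_y0 t − ½ g t² = 62.39×8.927 − 4.905×8.927² = 166 m.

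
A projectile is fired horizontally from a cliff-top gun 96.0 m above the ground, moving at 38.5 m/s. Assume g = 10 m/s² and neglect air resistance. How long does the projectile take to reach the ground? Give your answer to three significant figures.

4.38 s

The horizontal speed doesn't affect the fall. With v_y0 = 0, h = ½ g t².
t = √(2 × 96.0 / 10) = √19.20 = 4.38 s.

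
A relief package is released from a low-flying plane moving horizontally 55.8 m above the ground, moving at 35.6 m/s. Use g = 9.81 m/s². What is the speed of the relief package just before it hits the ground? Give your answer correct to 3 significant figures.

Fall time: t = √(2 × 55.8 / 9.81) = 3.373 s.
At impact: v_x = 35.6 m/s (unchanged), v_y = g t = 9.81 × 3.373 = 33.09 m/s.
Speed = √(v_x² + v_y²) = √(1267 + 1095) = 48.6 m/s.

48.6 m/s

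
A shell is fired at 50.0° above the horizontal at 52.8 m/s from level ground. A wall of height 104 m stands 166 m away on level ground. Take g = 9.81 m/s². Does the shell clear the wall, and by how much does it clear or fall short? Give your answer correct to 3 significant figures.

No — it falls 23.5 m short of clearing the wall.

v_x = 52.8 cos 50.0° = 33.94 m/s; v_y0 = 52.8 sin 50.0° = 40.45 m/s.
Time to reach the wall: t = 166 / 33.94 = 4.891 s.
Height at that point: y = 40.45×4.891 − 4.905×4.891² = 80.50 m.
That is 104 − 80.50 = 23.5 m below the top of the wall, so the shell does not clear it.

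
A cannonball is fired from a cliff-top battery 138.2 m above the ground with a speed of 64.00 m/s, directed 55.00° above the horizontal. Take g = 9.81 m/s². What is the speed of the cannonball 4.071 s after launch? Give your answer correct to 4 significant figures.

38.78 m/s

v_x = 64.00 cos 55.00° = 36.709 m/s (constant).
v_y(t) = 64.00 sin 55.00° − g t = 52.426 − 9.81 × 4.071 = 12.489 m/s.
Speed = √(v_x² + v_y²) = √(1347.6 + 155.98) = 38.78 m/s.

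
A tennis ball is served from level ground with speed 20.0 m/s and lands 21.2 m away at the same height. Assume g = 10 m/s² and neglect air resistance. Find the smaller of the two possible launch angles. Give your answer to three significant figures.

Level-ground range: R = v₀² sin(2θ)/g ⇒ sin 2θ = R g / v₀² = 21.2×10/20.0² = 0.5300.
2θ = arcsin(0.5300) = 32.01° or 180° − 32.01° = 147.99°.
So θ = 16.0° or θ = 74.0°.

16.0°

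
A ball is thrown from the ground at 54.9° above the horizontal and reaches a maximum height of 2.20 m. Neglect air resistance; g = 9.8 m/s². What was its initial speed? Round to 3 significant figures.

8.03 m/s

At maximum height v_y = 0, so (v₀ sin θ)² = 2 g H.
v₀ sin 54.9° = √(2 × 9.8 × 2.20) = 6.567 m/s.
v₀ = 6.567 / sin 54.9° = 6.567 / 0.8181 = 8.03 m/s.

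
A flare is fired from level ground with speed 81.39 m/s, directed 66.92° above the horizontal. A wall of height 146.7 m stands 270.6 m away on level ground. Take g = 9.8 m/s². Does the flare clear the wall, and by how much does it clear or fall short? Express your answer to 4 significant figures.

Yes — it clears the wall by 135.9 m.

v_x = 81.39 cos 66.92° = 31.906 m/s; v_y0 = 81.39 sin 66.92° = 74.875 m/s.
Time to reach the wall: t = 270.6 / 31.906 = 8.4812 s.
Height at that point: y = 74.875×8.4812 − 4.900×8.4812² = 282.57 m.
That is 282.57 − 146.7 = 135.9 m above the top of the wall, so the flare clears it.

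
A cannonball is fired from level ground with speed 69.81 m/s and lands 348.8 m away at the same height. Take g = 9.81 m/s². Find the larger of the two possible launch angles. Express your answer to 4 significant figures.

Level-ground range: R = v₀² sin(2θ)/g ⇒ sin 2θ = R g / v₀² = 348.8×9.81/69.81² = 0.7021.
2θ = arcsin(0.7021) = 44.596° or 180° − 44.596° = 135.404°.
So θ = 22.30° or θ = 67.70°.

67.70°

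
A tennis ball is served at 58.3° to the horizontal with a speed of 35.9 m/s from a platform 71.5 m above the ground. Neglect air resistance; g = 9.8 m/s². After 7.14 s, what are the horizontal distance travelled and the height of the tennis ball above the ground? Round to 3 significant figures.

x = 135 m, y = 39.8 m

v_x = 35.9 cos 58.3° = 18.86 m/s; v_y0 = 35.9 sin 58.3° = 30.54 m/s.
x = v_x t = 18.86 × 7.14 = 135 m.
y = 71.5 + v_y0 t − ½ g t² = 39.8 m.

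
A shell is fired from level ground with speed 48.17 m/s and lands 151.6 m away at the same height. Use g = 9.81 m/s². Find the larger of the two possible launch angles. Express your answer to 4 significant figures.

Level-ground range: R = v₀² sin(2θ)/g ⇒ sin 2θ = R g / v₀² = 151.6×9.81/48.17² = 0.6409.
2θ = arcsin(0.6409) = 39.859° or 180° − 39.859° = 140.141°.
So θ = 19.93° or θ = 70.07°.

70.07°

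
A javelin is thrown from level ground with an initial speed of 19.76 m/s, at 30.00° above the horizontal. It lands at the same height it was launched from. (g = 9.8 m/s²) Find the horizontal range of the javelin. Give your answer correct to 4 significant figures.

34.50 m

Components: v_x = 19.76 cos 30.00° = 17.113 m/s, v_y = 19.76 sin 30.00° = 9.8800 m/s.
Time of flight (same landing height): t = 2 v_y / g = 2 × 9.8800 / 9.8 = 2.0163 s.
Range: R = v_x · t = 17.113 × 2.0163 = 34.50 m.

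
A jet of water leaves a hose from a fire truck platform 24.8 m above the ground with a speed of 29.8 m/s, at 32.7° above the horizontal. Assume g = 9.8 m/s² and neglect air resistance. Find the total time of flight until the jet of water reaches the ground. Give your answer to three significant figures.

4.43 s

Vertical component: v_y = 29.8 sin 32.7° = 16.10 m/s.
Taking up as positive with launch at y = 24.8 m, landing at y = 0: 0 = 24.8 + 16.10 t − ½(9.8) t².
Solving 4.900 t² − 16.10 t − 24.8 = 0 gives t = [16.10 + √(16.10² + 4·4.900·24.8)] / 9.800 = 4.43 s.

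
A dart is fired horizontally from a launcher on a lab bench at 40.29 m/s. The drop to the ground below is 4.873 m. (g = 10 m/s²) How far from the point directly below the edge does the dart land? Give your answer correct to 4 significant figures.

Initial vertical velocity is zero, so the fall time comes from h = ½ g t²: t = √(2 × 4.873 / 10) = 0.98722 s.
Horizontal motion is uniform at 40.29 m/s, so x = 40.29 × 0.98722 = 39.78 m.

39.78 m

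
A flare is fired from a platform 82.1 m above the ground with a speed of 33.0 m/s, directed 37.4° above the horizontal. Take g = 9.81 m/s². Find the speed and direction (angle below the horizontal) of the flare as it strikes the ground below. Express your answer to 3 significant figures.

v_x = 33.0 cos 37.4° = 26.22 m/s (constant).
|v_y| at impact = √((20.04)² + 2×9.81×82.1) = 44.86 m/s.
Speed = √(26.22² + 44.86²) = 52.0 m/s; angle = arctan(44.86/26.22) = 59.7° below horizontal.

52.0 m/s at 59.7° below the horizontal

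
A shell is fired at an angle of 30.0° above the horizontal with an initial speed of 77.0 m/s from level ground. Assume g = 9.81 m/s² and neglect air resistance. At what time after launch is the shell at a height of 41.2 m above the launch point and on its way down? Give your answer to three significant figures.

v_y0 = 77.0 sin 30.0° = 38.50 m/s.
Set y = v_y0 t − ½ g t² = 41.2: 4.905 t² − 38.50 t + 41.2 = 0.
t = [38.50 ± √(1482 − 808.3)] / 9.81 = (38.50 ± 25.96) / 9.81, giving t = 1.28 s or t = 6.57 s.
On the way down corresponds to the larger root: t = 6.57 s.

6.57 s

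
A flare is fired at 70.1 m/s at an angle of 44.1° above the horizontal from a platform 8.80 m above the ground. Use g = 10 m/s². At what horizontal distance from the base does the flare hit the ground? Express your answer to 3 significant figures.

500 m

Components: v_x = 70.1 cos 44.1° = 50.34 m/s, v_y = 70.1 sin 44.1° = 48.78 m/s.
Vertical: 0 = 8.80 + 48.78 t − ½(10) t² ⇒ 5.000 t² − 48.78 t − 8.80 = 0.
t = [48.78 + √(2379 + 176.0)] / 10.00 = 9.933 s.
Horizontal: R = v_x · t = 50.34 × 9.933 = 500 m.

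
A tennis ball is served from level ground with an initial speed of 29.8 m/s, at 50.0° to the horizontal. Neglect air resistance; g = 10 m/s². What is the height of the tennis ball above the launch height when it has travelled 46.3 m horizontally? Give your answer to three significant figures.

v_x = 29.8 cos 50.0° = 19.16 m/s, v_y0 = 29.8 sin 50.0° = 22.83 m/s.
Time to reach x = 46.3 m: t = x / v_x = 46.3 / 19.16 = 2.416 s.
y = v_y0 t − ½ g t² = 22.83×2.416 − 5.000×2.416² = 26.0 m.

26.0 m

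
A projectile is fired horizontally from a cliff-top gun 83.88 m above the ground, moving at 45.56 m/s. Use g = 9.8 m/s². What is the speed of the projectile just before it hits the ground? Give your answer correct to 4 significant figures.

Fall time: t = √(2 × 83.88 / 9.8) = 4.1374 s.
At impact: v_x = 45.56 m/s (unchanged), v_y = g t = 9.8 × 4.1374 = 40.547 m/s.
Speed = √(v_x² + v_y²) = √(2075.7 + 1644.1) = 60.99 m/s.

60.99 m/s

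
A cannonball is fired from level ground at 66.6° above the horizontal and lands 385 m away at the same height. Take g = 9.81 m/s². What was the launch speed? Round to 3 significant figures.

72.0 m/s

On level ground, R = v₀² sin(2θ) / g, so v₀ = √(R g / sin 2θ).
sin(2 × 66.6°) = 0.7290.
v₀ = √(385 × 9.81 / 0.7290) = √5181 = 72.0 m/s.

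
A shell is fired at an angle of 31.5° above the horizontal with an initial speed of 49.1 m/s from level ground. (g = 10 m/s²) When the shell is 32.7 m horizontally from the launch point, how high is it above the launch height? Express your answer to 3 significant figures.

v_x = 49.1 cos 31.5° = 41.86 m/s, v_y0 = 49.1 sin 31.5° = 25.65 m/s.
Time to reach x = 32.7 m: t = x / v_x = 32.7 / 41.86 = 0.7812 s.
y = v_y0 t − ½ g t² = 25.65×0.7812 − 5.000×0.7812² = 17.0 m.

17.0 m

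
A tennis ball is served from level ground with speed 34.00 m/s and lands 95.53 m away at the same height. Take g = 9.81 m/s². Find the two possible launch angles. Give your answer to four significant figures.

Level-ground range: R = v₀² sin(2θ)/g ⇒ sin 2θ = R g / v₀² = 95.53×9.81/34.00² = 0.8107.
2θ = arcsin(0.8107) = 54.164° or 180° − 54.164° = 125.836°.
So θ = 27.08° or θ = 62.92°.

27.08° and 62.92°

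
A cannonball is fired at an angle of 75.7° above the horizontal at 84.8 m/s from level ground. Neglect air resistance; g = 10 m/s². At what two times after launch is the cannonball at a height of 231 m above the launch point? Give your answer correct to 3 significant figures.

3.60 s and 12.8 s

v_y0 = 84.8 sin 75.7° = 82.17 m/s.
Set y = v_y0 t − ½ g t² = 231: 5.000 t² − 82.17 t + 231 = 0.
t = [82.17 ± √(6752 − 4620)] / 10 = (82.17 ± 46.17) / 10, giving t = 3.60 s or t = 12.8 s.
So the cannonball is at 231 m at t = 3.60 s (rising) and t = 12.8 s (falling).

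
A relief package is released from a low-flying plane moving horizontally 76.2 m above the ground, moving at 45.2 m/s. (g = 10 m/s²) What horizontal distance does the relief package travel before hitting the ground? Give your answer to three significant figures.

Initial vertical velocity is zero, so the fall time comes from h = ½ g t²: t = √(2 × 76.2 / 10) = 3.904 s.
Horizontal motion is uniform at 45.2 m/s, so x = 45.2 × 3.904 = 176 m.

176 m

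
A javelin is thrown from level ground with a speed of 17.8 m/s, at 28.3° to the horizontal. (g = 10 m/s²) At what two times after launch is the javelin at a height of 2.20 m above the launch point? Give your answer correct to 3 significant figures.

0.322 s and 1.37 s

v_y0 = 17.8 sin 28.3° = 8.439 m/s.
Set y = v_y0 t − ½ g t² = 2.20: 5.000 t² − 8.439 t + 2.20 = 0.
t = [8.439 ± √(71.22 − 44.00)] / 10 = (8.439 ± 5.217) / 10, giving t = 0.322 s or t = 1.37 s.
So the javelin is at 2.20 m at t = 0.322 s (rising) and t = 1.37 s (falling).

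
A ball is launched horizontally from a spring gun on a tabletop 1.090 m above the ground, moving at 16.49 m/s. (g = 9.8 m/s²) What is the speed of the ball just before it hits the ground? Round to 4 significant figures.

17.13 m/s

Fall time: t = √(2 × 1.090 / 9.8) = 0.47164 s.
At impact: v_x = 16.49 m/s (unchanged), v_y = g t = 9.8 × 0.47164 = 4.6221 m/s.
Speed = √(v_x² + v_y²) = √(271.92 + 21.364) = 17.13 m/s.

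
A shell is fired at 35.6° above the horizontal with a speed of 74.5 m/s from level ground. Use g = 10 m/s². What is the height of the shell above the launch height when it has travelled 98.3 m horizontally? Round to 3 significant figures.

v_x = 74.5 cos 35.6° = 60.58 m/s, v_y0 = 74.5 sin 35.6° = 43.37 m/s.
Time to reach x = 98.3 m: t = x / v_x = 98.3 / 60.58 = 1.623 s.
y = v_y0 t − ½ g t² = 43.37×1.623 − 5.000×1.623² = 57.2 m.

57.2 m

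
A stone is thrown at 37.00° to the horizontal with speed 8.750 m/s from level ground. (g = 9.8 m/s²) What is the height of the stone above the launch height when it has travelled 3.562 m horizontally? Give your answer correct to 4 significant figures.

1.411 m

v_x = 8.750 cos 37.00° = 6.9881 m/s, v_y0 = 8.750 sin 37.00° = 5.2659 m/s.
Time to reach x = 3.562 m: t = x / v_x = 3.562 / 6.9881 = 0.50972 s.
y = v_y0 t − ½ g t² = 5.2659×0.50972 − 4.900×0.50972² = 1.411 m.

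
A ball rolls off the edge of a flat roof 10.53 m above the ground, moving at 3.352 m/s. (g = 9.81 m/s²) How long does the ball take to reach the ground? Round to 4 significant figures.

The horizontal speed doesn't affect the fall. With v_y0 = 0, h = ½ g t².
t = √(2 × 10.53 / 9.81) = √2.1468 = 1.465 s.

1.465 s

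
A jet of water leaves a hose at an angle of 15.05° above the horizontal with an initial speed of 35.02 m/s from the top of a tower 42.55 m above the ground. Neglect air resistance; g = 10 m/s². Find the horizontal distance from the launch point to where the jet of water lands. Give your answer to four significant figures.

134.1 m

Components: v_x = 35.02 cos 15.05° = 33.819 m/s, v_y = 35.02 sin 15.05° = 9.0934 m/s.
Vertical: 0 = 42.55 + 9.0934 t − ½(10) t² ⇒ 5.000 t² − 9.0934 t − 42.55 = 0.
t = [9.0934 + √(82.690 + 851.00)] / 10.00 = 3.9650 s.
Horizontal: R = v_x · t = 33.819 × 3.9650 = 134.1 m.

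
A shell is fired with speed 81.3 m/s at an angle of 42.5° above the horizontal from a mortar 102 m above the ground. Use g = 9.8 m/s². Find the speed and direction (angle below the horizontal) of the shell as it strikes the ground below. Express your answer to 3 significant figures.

92.8 m/s at 49.8° below the horizontal

v_x = 81.3 cos 42.5° = 59.94 m/s (constant).
|v_y| at impact = √((54.93)² + 2×9.8×102) = 70.83 m/s.
Speed = √(59.94² + 70.83²) = 92.8 m/s; angle = arctan(70.83/59.94) = 49.8° below horizontal.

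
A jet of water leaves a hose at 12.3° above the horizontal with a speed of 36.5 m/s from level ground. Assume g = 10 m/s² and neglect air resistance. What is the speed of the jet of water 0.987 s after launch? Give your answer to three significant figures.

35.7 m/s

v_x = 36.5 cos 12.3° = 35.66 m/s (constant).
v_y(t) = 36.5 sin 12.3° − g t = 7.776 − 10 × 0.987 = -2.094 m/s.
Speed = √(v_x² + v_y²) = √(1272 + 4.385) = 35.7 m/s.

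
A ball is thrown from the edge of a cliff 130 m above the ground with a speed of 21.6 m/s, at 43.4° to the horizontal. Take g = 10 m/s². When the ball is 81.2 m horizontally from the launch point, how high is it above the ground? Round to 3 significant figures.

72.9 m

v_x = 21.6 cos 43.4° = 15.69 m/s, v_y0 = 21.6 sin 43.4° = 14.84 m/s.
Time to reach x = 81.2 m: t = x / v_x = 81.2 / 15.69 = 5.175 s.
y = 130 + v_y0 t − ½ g t² = 130 + 14.84×5.175 − 5.000×5.175² = 72.9 m.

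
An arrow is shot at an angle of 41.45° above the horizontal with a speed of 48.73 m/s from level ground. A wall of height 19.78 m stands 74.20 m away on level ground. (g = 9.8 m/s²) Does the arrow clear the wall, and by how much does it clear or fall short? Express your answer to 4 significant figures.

Yes — it clears the wall by 25.53 m.

v_x = 48.73 cos 41.45° = 36.525 m/s; v_y0 = 48.73 sin 41.45° = 32.258 m/s.
Time to reach the wall: t = 74.20 / 36.525 = 2.0315 s.
Height at that point: y = 32.258×2.0315 − 4.900×2.0315² = 45.310 m.
That is 45.310 − 19.78 = 25.53 m above the top of the wall, so the arrow clears it.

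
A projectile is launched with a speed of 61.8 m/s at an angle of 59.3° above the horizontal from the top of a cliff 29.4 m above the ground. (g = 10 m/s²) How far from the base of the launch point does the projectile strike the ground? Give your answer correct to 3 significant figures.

Components: v_x = 61.8 cos 59.3° = 31.55 m/s, v_y = 61.8 sin 59.3° = 53.14 m/s.
Vertical: 0 = 29.4 + 53.14 t − ½(10) t² ⇒ 5.000 t² − 53.14 t − 29.4 = 0.
t = [53.14 + √(2824 + 588.0)] / 10.00 = 11.16 s.
Horizontal: R = v_x · t = 31.55 × 11.16 = 352 m.

352 m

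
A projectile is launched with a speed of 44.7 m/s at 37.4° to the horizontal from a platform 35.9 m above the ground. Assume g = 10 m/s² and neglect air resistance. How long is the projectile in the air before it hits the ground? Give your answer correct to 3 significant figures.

6.53 s

Vertical component: v_y = 44.7 sin 37.4° = 27.15 m/s.
Taking up as positive with launch at y = 35.9 m, landing at y = 0: 0 = 35.9 + 27.15 t − ½(10) t².
Solving 5.000 t² − 27.15 t − 35.9 = 0 gives t = [27.15 + √(27.15² + 4·5.000·35.9)] / 10.00 = 6.53 s.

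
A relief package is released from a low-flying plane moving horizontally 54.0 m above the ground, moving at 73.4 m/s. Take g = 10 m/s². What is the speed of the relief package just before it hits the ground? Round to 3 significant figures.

80.4 m/s

Fall time: t = √(2 × 54.0 / 10) = 3.286 s.
At impact: v_x = 73.4 m/s (unchanged), v_y = g t = 10 × 3.286 = 32.86 m/s.
Speed = √(v_x² + v_y²) = √(5388 + 1080) = 80.4 m/s.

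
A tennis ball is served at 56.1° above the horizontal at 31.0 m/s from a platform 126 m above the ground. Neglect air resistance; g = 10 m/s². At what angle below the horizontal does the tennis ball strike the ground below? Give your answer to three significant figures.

v_x = 31.0 cos 56.1° = 17.29 m/s.
At impact |v_y| = √(v_y0² + 2 g h) = √(25.73² + 2×10×126) = 56.41 m/s.
Angle below horizontal = arctan(|v_y| / v_x) = arctan(56.41 / 17.29) = 73.0°.

73.0°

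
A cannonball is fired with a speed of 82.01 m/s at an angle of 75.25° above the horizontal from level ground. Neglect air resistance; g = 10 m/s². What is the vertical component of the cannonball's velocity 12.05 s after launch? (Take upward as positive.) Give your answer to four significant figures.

Initial vertical component: v_y0 = 82.01 sin 75.25° = 79.307 m/s.
v_y(t) = v_y0 − g t = 79.307 − 10 × 12.05 = -41.19 m/s.

-41.19 m/s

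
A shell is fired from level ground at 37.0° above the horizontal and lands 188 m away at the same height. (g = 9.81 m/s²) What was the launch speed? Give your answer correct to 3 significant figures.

43.8 m/s

On level ground, R = v₀² sin(2θ) / g, so v₀ = √(R g / sin 2θ).
sin(2 × 37.0°) = 0.9613.
v₀ = √(188 × 9.81 / 0.9613) = √1919 = 43.8 m/s.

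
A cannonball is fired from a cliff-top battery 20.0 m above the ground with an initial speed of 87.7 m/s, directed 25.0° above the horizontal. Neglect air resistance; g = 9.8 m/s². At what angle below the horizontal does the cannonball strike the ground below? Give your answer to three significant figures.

v_x = 87.7 cos 25.0° = 79.48 m/s.
At impact |v_y| = √(v_y0² + 2 g h) = √(37.06² + 2×9.8×20.0) = 42.02 m/s.
Angle below horizontal = arctan(|v_y| / v_x) = arctan(42.02 / 79.48) = 27.9°.

27.9°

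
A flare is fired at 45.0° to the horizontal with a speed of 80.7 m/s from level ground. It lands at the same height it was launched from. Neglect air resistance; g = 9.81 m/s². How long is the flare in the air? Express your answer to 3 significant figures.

11.6 s

Vertical component: v_y = 80.7 sin 45.0° = 57.06 m/s.
For a projectile landing at launch height, time of flight is t = 2 v_y / g = 2 × 57.06 / 9.81 = 11.6 s.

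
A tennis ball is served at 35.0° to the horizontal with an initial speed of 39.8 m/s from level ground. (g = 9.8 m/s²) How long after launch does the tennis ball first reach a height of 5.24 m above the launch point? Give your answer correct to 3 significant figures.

0.242 s

v_y0 = 39.8 sin 35.0° = 22.83 m/s.
Set y = v_y0 t − ½ g t² = 5.24: 4.900 t² − 22.83 t + 5.24 = 0.
t = [22.83 ± √(521.2 − 102.7)] / 9.8 = (22.83 ± 20.46) / 9.8, giving t = 0.242 s or t = 4.42 s.
The tennis ball is on the way up at the first time, so t = 0.242 s.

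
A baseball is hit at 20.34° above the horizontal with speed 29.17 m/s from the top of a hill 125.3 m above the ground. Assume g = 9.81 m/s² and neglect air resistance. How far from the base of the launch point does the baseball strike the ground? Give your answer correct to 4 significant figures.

Components: v_x = 29.17 cos 20.34° = 27.351 m/s, v_y = 29.17 sin 20.34° = 10.139 m/s.
Vertical: 0 = 125.3 + 10.139 t − ½(9.81) t² ⇒ 4.905 t² − 10.139 t − 125.3 = 0.
t = [10.139 + √(102.80 + 2458.4)] / 9.810 = 6.1924 s.
Horizontal: R = v_x · t = 27.351 × 6.1924 = 169.4 m.

169.4 m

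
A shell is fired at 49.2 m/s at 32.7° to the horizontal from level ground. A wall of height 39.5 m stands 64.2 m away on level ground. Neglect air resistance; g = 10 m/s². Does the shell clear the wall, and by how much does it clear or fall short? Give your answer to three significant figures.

No — it falls 10.3 m short of clearing the wall.

v_x = 49.2 cos 32.7° = 41.40 m/s; v_y0 = 49.2 sin 32.7° = 26.58 m/s.
Time to reach the wall: t = 64.2 / 41.40 = 1.551 s.
Height at that point: y = 26.58×1.551 − 5.000×1.551² = 29.20 m.
That is 39.5 − 29.20 = 10.3 m below the top of the wall, so the shell does not clear it.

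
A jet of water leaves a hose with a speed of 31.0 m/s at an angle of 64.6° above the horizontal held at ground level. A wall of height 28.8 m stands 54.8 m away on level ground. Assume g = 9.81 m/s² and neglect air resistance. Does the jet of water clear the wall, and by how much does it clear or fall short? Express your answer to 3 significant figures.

Yes — it clears the wall by 3.30 m.

v_x = 31.0 cos 64.6° = 13.30 m/s; v_y0 = 31.0 sin 64.6° = 28.00 m/s.
Time to reach the wall: t = 54.8 / 13.30 = 4.120 s.
Height at that point: y = 28.00×4.120 − 4.905×4.120² = 32.10 m.
That is 32.10 − 28.8 = 3.30 m above the top of the wall, so the jet of water clears it.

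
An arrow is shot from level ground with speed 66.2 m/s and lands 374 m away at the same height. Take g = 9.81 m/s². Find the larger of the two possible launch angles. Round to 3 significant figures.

61.6°

Level-ground range: R = v₀² sin(2θ)/g ⇒ sin 2θ = R g / v₀² = 374×9.81/66.2² = 0.8372.
2θ = arcsin(0.8372) = 56.85° or 180° − 56.85° = 123.15°.
So θ = 28.4° or θ = 61.6°.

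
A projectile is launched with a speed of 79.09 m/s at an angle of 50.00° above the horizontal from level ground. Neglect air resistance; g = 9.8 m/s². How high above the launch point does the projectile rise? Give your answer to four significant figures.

Vertical component of launch velocity: v_y = 79.09 sin 50.00° = 60.586 m/s.
At the highest point the vertical velocity is zero, so v_y² = 2 g h_max.
h_max = (60.586)² / (2 × 9.8) = 3670.7 / 19.60 = 187.3 m.

187.3 m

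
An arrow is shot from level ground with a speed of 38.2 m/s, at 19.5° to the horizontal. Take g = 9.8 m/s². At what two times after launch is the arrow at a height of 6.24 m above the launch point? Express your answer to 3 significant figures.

0.653 s and 1.95 s

v_y0 = 38.2 sin 19.5° = 12.75 m/s.
Set y = v_y0 t − ½ g t² = 6.24: 4.900 t² − 12.75 t + 6.24 = 0.
t = [12.75 ± √(162.6 − 122.3)] / 9.8 = (12.75 ± 6.348) / 9.8, giving t = 0.653 s or t = 1.95 s.
So the arrow is at 6.24 m at t = 0.653 s (rising) and t = 1.95 s (falling).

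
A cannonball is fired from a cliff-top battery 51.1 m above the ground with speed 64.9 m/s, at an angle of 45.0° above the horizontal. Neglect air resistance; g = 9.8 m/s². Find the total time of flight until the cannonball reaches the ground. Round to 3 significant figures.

10.4 s

Vertical component: v_y = 64.9 sin 45.0° = 45.89 m/s.
Taking up as positive with launch at y = 51.1 m, landing at y = 0: 0 = 51.1 + 45.89 t − ½(9.8) t².
Solving 4.900 t² − 45.89 t − 51.1 = 0 gives t = [45.89 + √(45.89² + 4·4.900·51.1)] / 9.800 = 10.4 s.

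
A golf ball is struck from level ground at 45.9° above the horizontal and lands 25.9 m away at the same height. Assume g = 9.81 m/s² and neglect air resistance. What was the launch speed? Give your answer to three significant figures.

15.9 m/s

On level ground, R = v₀² sin(2θ) / g, so v₀ = √(R g / sin 2θ).
sin(2 × 45.9°) = 0.9995.
v₀ = √(25.9 × 9.81 / 0.9995) = √254.2 = 15.9 m/s.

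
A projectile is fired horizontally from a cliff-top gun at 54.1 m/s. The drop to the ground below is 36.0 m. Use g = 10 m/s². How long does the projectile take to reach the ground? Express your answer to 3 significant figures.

2.68 s

The horizontal speed doesn't affect the fall. With v_y0 = 0, h = ½ g t².
t = √(2 × 36.0 / 10) = √7.200 = 2.68 s.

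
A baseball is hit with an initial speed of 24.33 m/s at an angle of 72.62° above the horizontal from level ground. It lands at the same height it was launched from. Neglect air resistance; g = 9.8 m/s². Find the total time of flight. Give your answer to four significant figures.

4.739 s

Vertical component: v_y = 24.33 sin 72.62° = 23.219 m/s.
For a projectile landing at launch height, time of flight is t = 2 v_y / g = 2 × 23.219 / 9.8 = 4.739 s.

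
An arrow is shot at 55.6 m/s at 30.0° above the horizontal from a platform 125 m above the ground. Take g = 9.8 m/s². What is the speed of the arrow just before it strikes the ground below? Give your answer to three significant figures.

v_x = 55.6 cos 30.0° = 48.15 m/s is unchanged throughout.
For the vertical component, v_y² = v_y0² + 2 g h = (27.80)² + 2×9.8×125 = 3223, so |v_y| = 56.77 m/s.
Impact speed = √(v_x² + v_y²) = √(2318 + 3223) = 74.4 m/s.

74.4 m/s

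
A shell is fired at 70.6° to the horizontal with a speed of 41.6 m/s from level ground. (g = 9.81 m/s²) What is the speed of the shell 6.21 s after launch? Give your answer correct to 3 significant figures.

25.7 m/s

v_x = 41.6 cos 70.6° = 13.82 m/s (constant).
v_y(t) = 41.6 sin 70.6° − g t = 39.24 − 9.81 × 6.21 = -21.68 m/s.
Speed = √(v_x² + v_y²) = √(191.0 + 470.0) = 25.7 m/s.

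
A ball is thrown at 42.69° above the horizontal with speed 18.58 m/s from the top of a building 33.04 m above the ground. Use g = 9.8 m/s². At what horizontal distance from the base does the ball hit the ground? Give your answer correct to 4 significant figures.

57.13 m

Components: v_x = 18.58 cos 42.69° = 13.657 m/s, v_y = 18.58 sin 42.69° = 12.598 m/s.
Vertical: 0 = 33.04 + 12.598 t − ½(9.8) t² ⇒ 4.900 t² − 12.598 t − 33.04 = 0.
t = [12.598 + √(158.71 + 647.58)] / 9.800 = 4.1830 s.
Horizontal: R = v_x · t = 13.657 × 4.1830 = 57.13 m.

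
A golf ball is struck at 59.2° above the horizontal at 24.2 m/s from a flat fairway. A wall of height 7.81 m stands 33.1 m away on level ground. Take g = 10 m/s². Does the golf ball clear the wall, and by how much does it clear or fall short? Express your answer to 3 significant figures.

v_x = 24.2 cos 59.2° = 12.39 m/s; v_y0 = 24.2 sin 59.2° = 20.79 m/s.
Time to reach the wall: t = 33.1 / 12.39 = 2.672 s.
Height at that point: y = 20.79×2.672 − 5.000×2.672² = 19.85 m.
That is 19.85 − 7.81 = 12.0 m above the top of the wall, so the golf ball clears it.

Yes — it clears the wall by 12.0 m.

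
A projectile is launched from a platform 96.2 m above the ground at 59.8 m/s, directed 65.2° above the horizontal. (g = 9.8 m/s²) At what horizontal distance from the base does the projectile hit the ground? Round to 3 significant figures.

Components: v_x = 59.8 cos 65.2° = 25.08 m/s, v_y = 59.8 sin 65.2° = 54.29 m/s.
Vertical: 0 = 96.2 + 54.29 t − ½(9.8) t² ⇒ 4.900 t² − 54.29 t − 96.2 = 0.
t = [54.29 + √(2947 + 1886)] / 9.800 = 12.63 s.
Horizontal: R = v_x · t = 25.08 × 12.63 = 317 m.

317 m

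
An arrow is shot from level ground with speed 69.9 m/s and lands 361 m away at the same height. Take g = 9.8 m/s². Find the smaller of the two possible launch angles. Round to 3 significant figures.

23.2°

Level-ground range: R = v₀² sin(2θ)/g ⇒ sin 2θ = R g / v₀² = 361×9.8/69.9² = 0.7241.
2θ = arcsin(0.7241) = 46.39° or 180° − 46.39° = 133.61°.
So θ = 23.2° or θ = 66.8°.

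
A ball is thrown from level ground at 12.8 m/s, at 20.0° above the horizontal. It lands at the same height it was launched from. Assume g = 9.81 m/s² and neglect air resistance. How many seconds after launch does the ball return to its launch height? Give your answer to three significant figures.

Vertical component: v_y = 12.8 sin 20.0° = 4.378 m/s.
For a projectile landing at launch height, time of flight is t = 2 v_y / g = 2 × 4.378 / 9.81 = 0.893 s.

0.893 s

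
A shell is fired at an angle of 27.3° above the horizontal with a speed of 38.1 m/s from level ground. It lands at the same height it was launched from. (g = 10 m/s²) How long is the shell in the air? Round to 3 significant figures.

3.49 s

Vertical component: v_y = 38.1 sin 27.3° = 17.47 m/s.
For a projectile landing at launch height, time of flight is t = 2 v_y / g = 2 × 17.47 / 10 = 3.49 s.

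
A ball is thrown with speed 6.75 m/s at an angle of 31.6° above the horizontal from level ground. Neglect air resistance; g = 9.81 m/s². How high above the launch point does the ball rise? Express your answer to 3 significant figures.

Vertical component of launch velocity: v_y = 6.75 sin 31.6° = 3.537 m/s.
At the highest point the vertical velocity is zero, so v_y² = 2 g h_max.
h_max = (3.537)² / (2 × 9.81) = 12.51 / 19.62 = 0.638 m.

0.638 m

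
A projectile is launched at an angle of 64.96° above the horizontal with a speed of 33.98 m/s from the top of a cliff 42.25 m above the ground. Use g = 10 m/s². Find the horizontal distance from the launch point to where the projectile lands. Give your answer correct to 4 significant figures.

Components: v_x = 33.98 cos 64.96° = 14.382 m/s, v_y = 33.98 sin 64.96° = 30.786 m/s.
Vertical: 0 = 42.25 + 30.786 t − ½(10) t² ⇒ 5.000 t² − 30.786 t − 42.25 = 0.
t = [30.786 + √(947.78 + 845.00)] / 10.00 = 7.3127 s.
Horizontal: R = v_x · t = 14.382 × 7.3127 = 105.2 m.

105.2 m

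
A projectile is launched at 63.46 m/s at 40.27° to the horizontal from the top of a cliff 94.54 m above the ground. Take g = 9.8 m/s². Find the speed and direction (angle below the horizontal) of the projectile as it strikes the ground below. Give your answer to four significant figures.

v_x = 63.46 cos 40.27° = 48.420 m/s (constant).
|v_y| at impact = √((41.020)² + 2×9.8×94.54) = 59.461 m/s.
Speed = √(48.420² + 59.461²) = 76.68 m/s; angle = arctan(59.461/48.420) = 50.84° below horizontal.

76.68 m/s at 50.84° below the horizontal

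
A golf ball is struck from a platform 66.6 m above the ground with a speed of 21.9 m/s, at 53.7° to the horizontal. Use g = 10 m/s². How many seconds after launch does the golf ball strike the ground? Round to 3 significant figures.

5.82 s

Vertical component: v_y = 21.9 sin 53.7° = 17.65 m/s.
Taking up as positive with launch at y = 66.6 m, landing at y = 0: 0 = 66.6 + 17.65 t − ½(10) t².
Solving 5.000 t² − 17.65 t − 66.6 = 0 gives t = [17.65 + √(17.65² + 4·5.000·66.6)] / 10.00 = 5.82 s.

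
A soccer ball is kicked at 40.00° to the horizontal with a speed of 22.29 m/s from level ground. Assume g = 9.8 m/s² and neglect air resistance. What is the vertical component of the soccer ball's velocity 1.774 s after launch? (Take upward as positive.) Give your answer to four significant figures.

-3.057 m/s

Initial vertical component: v_y0 = 22.29 sin 40.00° = 14.328 m/s.
v_y(t) = v_y0 − g t = 14.328 − 9.8 × 1.774 = -3.057 m/s.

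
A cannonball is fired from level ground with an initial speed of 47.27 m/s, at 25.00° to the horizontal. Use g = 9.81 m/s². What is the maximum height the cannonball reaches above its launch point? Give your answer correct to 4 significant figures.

Vertical component of launch velocity: v_y = 47.27 sin 25.00° = 19.977 m/s.
At the highest point the vertical velocity is zero, so v_y² = 2 g h_max.
h_max = (19.977)² / (2 × 9.81) = 399.08 / 19.62 = 20.34 m.

20.34 m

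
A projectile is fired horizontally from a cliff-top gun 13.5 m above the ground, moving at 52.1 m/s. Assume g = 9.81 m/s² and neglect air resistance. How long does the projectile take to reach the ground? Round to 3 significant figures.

The horizontal speed doesn't affect the fall. With v_y0 = 0, h = ½ g t².
t = √(2 × 13.5 / 9.81) = √2.752 = 1.66 s.

1.66 s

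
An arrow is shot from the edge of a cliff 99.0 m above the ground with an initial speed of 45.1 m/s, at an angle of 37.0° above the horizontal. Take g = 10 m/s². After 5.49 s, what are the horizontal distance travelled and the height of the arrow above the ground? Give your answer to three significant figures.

v_x = 45.1 cos 37.0° = 36.02 m/s; v_y0 = 45.1 sin 37.0° = 27.14 m/s.
x = v_x t = 36.02 × 5.49 = 198 m.
y = 99.0 + v_y0 t − ½ g t² = 97.3 m.

x = 198 m, y = 97.3 m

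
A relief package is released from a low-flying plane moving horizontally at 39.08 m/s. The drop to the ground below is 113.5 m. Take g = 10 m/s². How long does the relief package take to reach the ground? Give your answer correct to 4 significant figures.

4.764 s

The horizontal speed doesn't affect the fall. With v_y0 = 0, h = ½ g t².
t = √(2 × 113.5 / 10) = √22.700 = 4.764 s.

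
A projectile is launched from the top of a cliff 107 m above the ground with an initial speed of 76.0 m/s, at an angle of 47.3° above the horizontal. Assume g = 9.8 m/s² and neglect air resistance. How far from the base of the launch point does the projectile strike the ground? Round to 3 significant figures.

674 m

Components: v_x = 76.0 cos 47.3° = 51.54 m/s, v_y = 76.0 sin 47.3° = 55.85 m/s.
Vertical: 0 = 107 + 55.85 t − ½(9.8) t² ⇒ 4.900 t² − 55.85 t − 107 = 0.
t = [55.85 + √(3119 + 2097)] / 9.800 = 13.07 s.
Horizontal: R = v_x · t = 51.54 × 13.07 = 674 m.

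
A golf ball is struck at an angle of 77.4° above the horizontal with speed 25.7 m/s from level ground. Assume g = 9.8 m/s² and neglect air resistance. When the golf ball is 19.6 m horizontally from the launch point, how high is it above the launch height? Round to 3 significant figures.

27.8 m

v_x = 25.7 cos 77.4° = 5.606 m/s, v_y0 = 25.7 sin 77.4° = 25.08 m/s.
Time to reach x = 19.6 m: t = x / v_x = 19.6 / 5.606 = 3.496 s.
y = v_y0 t − ½ g t² = 25.08×3.496 − 4.900×3.496² = 27.8 m.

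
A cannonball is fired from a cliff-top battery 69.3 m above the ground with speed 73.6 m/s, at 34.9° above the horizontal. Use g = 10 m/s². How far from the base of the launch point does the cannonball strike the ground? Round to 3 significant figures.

Components: v_x = 73.6 cos 34.9° = 60.36 m/s, v_y = 73.6 sin 34.9° = 42.11 m/s.
Vertical: 0 = 69.3 + 42.11 t − ½(10) t² ⇒ 5.000 t² − 42.11 t − 69.3 = 0.
t = [42.11 + √(1773 + 1386)] / 10.00 = 9.831 s.
Horizontal: R = v_x · t = 60.36 × 9.831 = 593 m.

593 m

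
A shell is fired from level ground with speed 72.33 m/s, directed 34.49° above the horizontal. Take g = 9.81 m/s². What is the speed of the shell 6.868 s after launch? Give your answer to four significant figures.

v_x = 72.33 cos 34.49° = 59.616 m/s (constant).
v_y(t) = 72.33 sin 34.49° − g t = 40.958 − 9.81 × 6.868 = -26.417 m/s.
Speed = √(v_x² + v_y²) = √(3554.1 + 697.86) = 65.21 m/s.

65.21 m/s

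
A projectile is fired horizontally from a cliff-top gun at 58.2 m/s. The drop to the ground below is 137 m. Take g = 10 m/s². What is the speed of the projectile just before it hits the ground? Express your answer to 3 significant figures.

78.3 m/s

Fall time: t = √(2 × 137 / 10) = 5.235 s.
At impact: v_x = 58.2 m/s (unchanged), v_y = g t = 10 × 5.235 = 52.35 m/s.
Speed = √(v_x² + v_y²) = √(3387 + 2741) = 78.3 m/s.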